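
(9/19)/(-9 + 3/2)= -6/95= -0.06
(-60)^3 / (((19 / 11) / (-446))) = 1059696000 / 19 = 55773473.68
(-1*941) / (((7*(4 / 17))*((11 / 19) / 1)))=-303943 / 308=-986.83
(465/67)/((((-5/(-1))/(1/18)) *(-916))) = -31/368232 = -0.00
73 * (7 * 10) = 5110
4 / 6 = 2 / 3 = 0.67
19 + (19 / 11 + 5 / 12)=2791 / 132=21.14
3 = 3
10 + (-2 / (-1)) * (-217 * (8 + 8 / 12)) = -11254 / 3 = -3751.33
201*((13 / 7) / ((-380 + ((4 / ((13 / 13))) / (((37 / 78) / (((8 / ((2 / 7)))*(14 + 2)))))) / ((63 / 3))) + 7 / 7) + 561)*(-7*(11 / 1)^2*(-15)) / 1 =10553998720320 / 7367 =1432604685.80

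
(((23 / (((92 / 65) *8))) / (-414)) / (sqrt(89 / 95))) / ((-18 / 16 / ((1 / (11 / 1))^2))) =65 *sqrt(8455) / 160501176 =0.00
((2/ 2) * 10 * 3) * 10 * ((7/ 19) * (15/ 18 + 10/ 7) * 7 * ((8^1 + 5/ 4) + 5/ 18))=300125/ 18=16673.61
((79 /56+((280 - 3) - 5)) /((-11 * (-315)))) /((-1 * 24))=-15311 /4656960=-0.00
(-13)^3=-2197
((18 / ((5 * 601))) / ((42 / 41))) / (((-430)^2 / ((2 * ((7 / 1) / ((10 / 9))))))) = 1107 / 2778122500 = 0.00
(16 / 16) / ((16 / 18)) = 1.12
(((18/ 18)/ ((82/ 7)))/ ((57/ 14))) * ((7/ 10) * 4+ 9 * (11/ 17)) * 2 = 71834/ 198645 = 0.36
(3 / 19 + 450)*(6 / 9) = 5702 / 19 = 300.11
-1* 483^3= -112678587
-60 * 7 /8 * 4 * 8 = -1680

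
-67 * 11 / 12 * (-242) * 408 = 6064036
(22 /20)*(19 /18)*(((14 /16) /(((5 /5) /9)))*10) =1463 /16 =91.44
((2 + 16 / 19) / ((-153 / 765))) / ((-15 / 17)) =306 / 19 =16.11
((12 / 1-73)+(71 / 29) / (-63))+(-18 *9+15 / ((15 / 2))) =-221.04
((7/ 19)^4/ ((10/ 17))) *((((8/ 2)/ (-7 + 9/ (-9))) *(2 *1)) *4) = -81634/ 651605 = -0.13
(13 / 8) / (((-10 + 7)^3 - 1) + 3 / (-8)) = -13 / 227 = -0.06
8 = 8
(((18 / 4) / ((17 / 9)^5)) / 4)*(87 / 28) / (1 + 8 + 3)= 15411789 / 1272191872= 0.01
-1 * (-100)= 100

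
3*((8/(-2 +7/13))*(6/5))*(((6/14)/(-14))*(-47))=-131976/4655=-28.35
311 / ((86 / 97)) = 30167 / 86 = 350.78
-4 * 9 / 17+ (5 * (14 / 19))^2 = 70304 / 6137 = 11.46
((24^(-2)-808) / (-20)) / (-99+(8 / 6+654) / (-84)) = -3257849 / 8612480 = -0.38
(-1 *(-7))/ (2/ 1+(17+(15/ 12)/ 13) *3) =364/ 2771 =0.13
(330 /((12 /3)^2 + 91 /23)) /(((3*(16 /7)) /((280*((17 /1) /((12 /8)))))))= 619850 /81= 7652.47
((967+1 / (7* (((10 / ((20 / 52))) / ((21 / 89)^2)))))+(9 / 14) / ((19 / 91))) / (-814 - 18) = -237243431 / 203474648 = -1.17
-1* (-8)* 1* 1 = 8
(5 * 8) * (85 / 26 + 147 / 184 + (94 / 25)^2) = 27217587 / 37375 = 728.23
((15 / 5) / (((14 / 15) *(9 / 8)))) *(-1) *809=-16180 / 7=-2311.43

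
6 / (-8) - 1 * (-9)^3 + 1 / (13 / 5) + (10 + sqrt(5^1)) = 740.87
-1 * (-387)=387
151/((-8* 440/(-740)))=31.74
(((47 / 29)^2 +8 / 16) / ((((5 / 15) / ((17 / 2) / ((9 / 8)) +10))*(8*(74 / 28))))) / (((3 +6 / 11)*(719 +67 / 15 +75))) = 7616785 / 2768541724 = 0.00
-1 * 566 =-566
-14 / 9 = -1.56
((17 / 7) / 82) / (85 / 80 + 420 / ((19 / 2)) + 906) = 152 / 4882157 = 0.00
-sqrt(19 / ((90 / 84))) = -sqrt(3990) / 15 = -4.21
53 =53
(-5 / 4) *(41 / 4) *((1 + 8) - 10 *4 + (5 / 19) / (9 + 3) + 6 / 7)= 385.92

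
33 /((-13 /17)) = -561 /13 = -43.15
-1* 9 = -9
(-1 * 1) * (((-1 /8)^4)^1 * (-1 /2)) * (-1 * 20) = -5 /2048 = -0.00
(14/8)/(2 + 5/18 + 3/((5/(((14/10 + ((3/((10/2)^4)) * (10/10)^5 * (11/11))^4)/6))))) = 48065185546875/66406250001458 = 0.72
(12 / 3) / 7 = 4 / 7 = 0.57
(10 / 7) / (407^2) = 10 / 1159543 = 0.00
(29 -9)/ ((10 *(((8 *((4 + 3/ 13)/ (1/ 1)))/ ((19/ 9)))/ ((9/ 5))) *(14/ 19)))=4693/ 15400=0.30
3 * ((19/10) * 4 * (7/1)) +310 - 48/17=39676/85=466.78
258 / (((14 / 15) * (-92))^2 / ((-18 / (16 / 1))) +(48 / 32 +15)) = -1044900 / 26476279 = -0.04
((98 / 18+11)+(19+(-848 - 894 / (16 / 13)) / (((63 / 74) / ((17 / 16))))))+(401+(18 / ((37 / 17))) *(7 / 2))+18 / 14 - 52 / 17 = -3807305627 / 2536128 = -1501.23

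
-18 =-18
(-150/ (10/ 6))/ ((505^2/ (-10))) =36/ 10201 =0.00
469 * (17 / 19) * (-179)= -1427167 / 19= -75114.05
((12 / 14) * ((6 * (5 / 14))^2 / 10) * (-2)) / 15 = -18 / 343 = -0.05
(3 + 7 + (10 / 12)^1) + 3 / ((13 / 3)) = 899 / 78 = 11.53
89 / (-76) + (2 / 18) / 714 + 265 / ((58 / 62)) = 1997712769 / 7081452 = 282.10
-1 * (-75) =75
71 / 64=1.11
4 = 4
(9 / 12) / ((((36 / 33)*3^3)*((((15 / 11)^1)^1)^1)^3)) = 14641 / 1458000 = 0.01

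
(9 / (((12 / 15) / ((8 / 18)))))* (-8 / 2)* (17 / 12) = -85 / 3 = -28.33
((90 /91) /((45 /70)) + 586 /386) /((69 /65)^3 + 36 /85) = 2754129625 /1459456929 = 1.89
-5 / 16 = -0.31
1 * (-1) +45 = 44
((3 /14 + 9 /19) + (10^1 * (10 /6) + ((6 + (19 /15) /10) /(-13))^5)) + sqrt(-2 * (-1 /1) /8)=17.83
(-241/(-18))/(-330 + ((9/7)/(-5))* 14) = -1205/30024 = -0.04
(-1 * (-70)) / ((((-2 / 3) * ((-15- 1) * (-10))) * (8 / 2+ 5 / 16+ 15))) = -7 / 206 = -0.03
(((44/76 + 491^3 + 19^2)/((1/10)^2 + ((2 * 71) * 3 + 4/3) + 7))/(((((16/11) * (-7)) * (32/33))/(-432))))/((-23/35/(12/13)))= -1907563321533375/113884822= -16749934.61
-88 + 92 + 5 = 9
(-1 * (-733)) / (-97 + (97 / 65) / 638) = -30397510 / 4022493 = -7.56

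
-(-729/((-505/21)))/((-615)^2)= -1701/21222625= -0.00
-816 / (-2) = 408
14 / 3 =4.67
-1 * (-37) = 37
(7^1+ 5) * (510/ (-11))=-6120/ 11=-556.36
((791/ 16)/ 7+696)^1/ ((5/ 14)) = 78743/ 40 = 1968.58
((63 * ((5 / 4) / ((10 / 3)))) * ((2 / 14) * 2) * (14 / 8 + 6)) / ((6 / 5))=1395 / 32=43.59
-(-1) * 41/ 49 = 41/ 49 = 0.84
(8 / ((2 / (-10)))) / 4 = -10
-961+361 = -600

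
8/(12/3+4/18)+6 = 150/19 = 7.89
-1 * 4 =-4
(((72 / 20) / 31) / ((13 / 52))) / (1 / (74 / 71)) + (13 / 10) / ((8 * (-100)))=8496187 / 17608000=0.48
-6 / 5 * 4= -24 / 5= -4.80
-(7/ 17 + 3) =-58/ 17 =-3.41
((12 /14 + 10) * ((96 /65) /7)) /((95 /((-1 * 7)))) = -384 /2275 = -0.17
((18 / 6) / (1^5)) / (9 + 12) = 1 / 7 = 0.14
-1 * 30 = -30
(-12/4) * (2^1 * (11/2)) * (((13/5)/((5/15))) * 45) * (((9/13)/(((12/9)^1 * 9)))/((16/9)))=-24057/64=-375.89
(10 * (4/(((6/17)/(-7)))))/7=-340/3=-113.33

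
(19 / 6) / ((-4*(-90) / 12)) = 19 / 180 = 0.11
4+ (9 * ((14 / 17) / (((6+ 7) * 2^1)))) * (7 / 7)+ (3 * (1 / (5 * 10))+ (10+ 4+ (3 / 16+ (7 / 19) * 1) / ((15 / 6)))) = 18.57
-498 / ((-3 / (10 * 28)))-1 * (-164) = 46644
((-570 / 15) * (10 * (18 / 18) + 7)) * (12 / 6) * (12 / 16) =-969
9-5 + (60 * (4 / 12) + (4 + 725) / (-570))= 4317 / 190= 22.72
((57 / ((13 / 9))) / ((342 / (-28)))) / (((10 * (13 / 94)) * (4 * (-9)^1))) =329 / 5070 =0.06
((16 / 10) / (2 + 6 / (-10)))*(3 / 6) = 4 / 7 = 0.57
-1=-1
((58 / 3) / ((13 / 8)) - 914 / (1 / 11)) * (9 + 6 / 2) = -1566568 / 13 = -120505.23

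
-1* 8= -8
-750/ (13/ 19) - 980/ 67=-967490/ 871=-1110.78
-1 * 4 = -4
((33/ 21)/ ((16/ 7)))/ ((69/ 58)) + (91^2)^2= 37853378791/ 552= 68574961.58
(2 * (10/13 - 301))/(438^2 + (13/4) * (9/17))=-176936/56530539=-0.00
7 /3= 2.33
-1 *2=-2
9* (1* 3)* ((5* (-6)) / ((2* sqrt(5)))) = -81* sqrt(5) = -181.12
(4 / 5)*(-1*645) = -516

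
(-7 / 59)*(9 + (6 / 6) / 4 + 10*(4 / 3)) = -1897 / 708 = -2.68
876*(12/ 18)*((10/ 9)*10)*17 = 992800/ 9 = 110311.11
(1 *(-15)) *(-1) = 15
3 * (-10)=-30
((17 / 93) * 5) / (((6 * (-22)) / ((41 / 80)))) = -697 / 196416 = -0.00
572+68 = 640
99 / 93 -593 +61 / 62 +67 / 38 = -347032 / 589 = -589.19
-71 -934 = -1005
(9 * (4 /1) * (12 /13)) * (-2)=-864 /13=-66.46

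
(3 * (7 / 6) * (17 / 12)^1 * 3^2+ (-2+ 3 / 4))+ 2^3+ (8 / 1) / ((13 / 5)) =5663 / 104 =54.45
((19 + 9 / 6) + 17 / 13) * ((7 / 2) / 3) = 1323 / 52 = 25.44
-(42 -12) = -30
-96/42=-16/7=-2.29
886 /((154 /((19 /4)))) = 8417 /308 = 27.33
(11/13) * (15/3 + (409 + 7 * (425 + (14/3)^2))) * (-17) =-50942.32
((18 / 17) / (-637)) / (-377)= 18 / 4082533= 0.00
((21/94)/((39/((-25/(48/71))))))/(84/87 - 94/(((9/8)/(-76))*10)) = -5404875/16227456128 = -0.00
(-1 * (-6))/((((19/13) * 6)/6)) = 78/19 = 4.11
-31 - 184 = -215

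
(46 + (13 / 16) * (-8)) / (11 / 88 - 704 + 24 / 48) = -0.06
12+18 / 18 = 13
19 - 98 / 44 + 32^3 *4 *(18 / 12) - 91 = 196533.77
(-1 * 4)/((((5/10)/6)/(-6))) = 288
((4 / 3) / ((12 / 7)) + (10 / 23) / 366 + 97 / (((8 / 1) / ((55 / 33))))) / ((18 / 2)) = 2120053 / 909144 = 2.33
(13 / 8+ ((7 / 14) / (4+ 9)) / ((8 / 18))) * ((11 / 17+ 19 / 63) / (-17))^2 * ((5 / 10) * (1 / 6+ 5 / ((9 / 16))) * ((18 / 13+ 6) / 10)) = 14974937792 / 840339442215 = 0.02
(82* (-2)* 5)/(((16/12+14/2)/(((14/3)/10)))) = -1148/25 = -45.92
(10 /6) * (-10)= -50 /3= -16.67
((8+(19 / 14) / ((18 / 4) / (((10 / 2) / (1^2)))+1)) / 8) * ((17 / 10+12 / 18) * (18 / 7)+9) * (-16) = -64416 / 245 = -262.92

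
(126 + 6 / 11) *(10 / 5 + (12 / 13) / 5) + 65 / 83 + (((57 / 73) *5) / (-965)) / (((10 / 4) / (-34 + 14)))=231827559563 / 836111705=277.27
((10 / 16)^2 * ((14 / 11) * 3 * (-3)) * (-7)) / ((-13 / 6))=-33075 / 2288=-14.46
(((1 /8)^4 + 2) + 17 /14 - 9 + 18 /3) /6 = 6151 /172032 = 0.04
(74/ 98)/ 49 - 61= -146424/ 2401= -60.98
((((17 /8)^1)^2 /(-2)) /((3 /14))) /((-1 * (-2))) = -2023 /384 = -5.27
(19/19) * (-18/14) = -9/7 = -1.29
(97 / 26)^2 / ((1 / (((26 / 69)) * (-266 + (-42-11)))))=-3001471 / 1794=-1673.06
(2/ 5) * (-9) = -18/ 5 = -3.60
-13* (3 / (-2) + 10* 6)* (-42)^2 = -1341522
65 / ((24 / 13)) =845 / 24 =35.21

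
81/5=16.20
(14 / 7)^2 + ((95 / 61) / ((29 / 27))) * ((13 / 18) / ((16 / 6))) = 124331 / 28304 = 4.39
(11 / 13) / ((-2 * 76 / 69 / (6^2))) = -13.83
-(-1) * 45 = 45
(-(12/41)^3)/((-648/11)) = 88/206763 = 0.00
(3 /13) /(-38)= -3 /494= -0.01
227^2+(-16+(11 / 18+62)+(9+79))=929945 / 18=51663.61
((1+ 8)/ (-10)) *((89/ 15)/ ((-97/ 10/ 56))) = 14952/ 485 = 30.83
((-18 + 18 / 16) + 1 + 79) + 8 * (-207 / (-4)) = 3817 / 8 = 477.12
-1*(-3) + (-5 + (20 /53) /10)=-104 /53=-1.96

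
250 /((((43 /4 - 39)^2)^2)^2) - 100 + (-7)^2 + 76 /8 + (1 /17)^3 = -10840523976347072440417 /261218726394986018146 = -41.50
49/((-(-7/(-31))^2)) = -961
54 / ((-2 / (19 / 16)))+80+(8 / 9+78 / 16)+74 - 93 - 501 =-466.30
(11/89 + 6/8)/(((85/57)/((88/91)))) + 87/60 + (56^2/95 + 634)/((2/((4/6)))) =224.35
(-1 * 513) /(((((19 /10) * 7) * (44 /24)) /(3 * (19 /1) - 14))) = -69660 /77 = -904.68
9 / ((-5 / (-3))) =27 / 5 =5.40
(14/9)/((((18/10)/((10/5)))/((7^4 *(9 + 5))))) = 58098.27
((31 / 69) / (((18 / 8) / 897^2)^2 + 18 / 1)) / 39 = 13258525904 / 20716660572201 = 0.00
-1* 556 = -556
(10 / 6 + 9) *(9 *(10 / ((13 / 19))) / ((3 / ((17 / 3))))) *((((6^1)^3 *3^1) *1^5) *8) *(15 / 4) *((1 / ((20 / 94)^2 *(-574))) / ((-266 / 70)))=1946747520 / 3731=521776.34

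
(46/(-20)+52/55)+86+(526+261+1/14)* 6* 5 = 18246527/770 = 23696.79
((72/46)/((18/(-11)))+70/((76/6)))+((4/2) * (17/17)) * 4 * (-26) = -88899/437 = -203.43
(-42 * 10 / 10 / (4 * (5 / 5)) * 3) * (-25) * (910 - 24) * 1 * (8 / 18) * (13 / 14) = 287950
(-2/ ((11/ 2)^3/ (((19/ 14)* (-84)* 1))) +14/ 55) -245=-1619661/ 6655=-243.38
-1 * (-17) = 17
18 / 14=9 / 7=1.29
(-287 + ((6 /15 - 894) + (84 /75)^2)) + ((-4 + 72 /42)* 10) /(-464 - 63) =-2719028699 /2305625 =-1179.30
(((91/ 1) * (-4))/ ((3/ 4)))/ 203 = -208/ 87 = -2.39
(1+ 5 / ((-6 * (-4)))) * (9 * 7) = 609 / 8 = 76.12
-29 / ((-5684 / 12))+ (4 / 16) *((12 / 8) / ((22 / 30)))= 2469 / 4312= 0.57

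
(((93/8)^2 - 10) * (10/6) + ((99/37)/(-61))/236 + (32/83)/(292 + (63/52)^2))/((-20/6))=-351220204087947181/5613178051246720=-62.57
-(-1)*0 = 0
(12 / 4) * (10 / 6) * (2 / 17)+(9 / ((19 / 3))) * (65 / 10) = 6347 / 646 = 9.83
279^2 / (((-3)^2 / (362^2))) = 1133399556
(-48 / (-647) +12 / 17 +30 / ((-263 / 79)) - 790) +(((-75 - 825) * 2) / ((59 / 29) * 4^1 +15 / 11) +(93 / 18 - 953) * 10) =-275294266514405 / 26303657541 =-10466.01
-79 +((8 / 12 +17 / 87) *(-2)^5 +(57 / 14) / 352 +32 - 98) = -172.57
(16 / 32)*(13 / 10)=13 / 20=0.65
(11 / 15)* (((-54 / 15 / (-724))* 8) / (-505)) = -132 / 2285125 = -0.00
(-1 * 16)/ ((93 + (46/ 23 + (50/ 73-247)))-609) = 1168/ 55503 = 0.02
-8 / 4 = -2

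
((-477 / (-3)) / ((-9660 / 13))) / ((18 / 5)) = -689 / 11592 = -0.06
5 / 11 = 0.45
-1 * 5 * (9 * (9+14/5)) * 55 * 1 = -29205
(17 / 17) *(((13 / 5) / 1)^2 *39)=6591 / 25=263.64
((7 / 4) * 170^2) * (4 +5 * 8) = 2225300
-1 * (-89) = 89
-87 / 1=-87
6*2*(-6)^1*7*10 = -5040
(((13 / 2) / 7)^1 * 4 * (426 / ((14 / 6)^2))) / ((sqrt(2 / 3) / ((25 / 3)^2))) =3461250 * sqrt(6) / 343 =24718.07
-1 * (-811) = 811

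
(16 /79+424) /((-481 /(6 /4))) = -50268 /37999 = -1.32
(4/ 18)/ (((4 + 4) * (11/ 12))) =1/ 33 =0.03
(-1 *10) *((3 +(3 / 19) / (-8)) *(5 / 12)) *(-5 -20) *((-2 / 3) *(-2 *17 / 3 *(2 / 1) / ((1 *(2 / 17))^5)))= 2277983074375 / 10944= 208149038.23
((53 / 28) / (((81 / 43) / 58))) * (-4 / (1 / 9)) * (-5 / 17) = 660910 / 1071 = 617.10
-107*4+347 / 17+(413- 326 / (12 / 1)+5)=-1709 / 102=-16.75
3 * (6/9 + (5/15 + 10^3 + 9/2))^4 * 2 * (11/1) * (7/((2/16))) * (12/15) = 15111941148280284/5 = 3022388229656056.80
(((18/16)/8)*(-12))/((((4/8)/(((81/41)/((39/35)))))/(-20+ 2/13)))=3291435/27716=118.76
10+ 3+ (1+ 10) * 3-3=43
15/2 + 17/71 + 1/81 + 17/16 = 811055/92016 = 8.81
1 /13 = 0.08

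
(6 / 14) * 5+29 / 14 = 59 / 14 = 4.21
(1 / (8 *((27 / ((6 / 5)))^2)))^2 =1 / 16402500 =0.00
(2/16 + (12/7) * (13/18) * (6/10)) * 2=243/140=1.74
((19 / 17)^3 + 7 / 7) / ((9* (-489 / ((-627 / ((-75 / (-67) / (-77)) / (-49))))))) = 23035327084 / 20020475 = 1150.59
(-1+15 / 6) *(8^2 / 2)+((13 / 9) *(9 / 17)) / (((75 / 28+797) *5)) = 48.00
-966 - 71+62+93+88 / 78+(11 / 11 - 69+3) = -36889 / 39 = -945.87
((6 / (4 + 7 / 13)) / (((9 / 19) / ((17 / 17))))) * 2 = 988 / 177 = 5.58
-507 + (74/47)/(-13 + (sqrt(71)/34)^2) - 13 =-520.12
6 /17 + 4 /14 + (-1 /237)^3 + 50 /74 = 1.31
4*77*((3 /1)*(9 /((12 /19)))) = 13167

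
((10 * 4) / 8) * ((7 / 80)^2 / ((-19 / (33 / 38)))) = -0.00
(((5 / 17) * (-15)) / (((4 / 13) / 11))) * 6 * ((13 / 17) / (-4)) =418275 / 2312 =180.91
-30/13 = -2.31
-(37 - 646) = 609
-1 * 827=-827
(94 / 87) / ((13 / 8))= 752 / 1131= 0.66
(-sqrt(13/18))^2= 0.72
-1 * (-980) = 980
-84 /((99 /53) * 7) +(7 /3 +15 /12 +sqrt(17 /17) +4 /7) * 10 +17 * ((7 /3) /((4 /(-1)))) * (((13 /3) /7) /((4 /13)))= 279107 /11088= 25.17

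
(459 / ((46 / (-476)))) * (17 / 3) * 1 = -26914.70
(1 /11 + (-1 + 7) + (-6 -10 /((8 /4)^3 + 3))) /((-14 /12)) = 54 /77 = 0.70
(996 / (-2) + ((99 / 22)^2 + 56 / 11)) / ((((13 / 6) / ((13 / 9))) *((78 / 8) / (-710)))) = 29531740 / 1287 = 22946.18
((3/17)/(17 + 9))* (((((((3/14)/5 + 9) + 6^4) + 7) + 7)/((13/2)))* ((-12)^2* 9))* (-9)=-1615458168/100555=-16065.42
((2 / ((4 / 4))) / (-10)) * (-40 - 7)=47 / 5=9.40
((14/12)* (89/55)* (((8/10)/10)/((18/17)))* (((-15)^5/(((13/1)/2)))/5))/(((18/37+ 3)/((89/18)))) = -4726.54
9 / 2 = 4.50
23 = 23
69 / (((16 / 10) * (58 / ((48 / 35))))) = 207 / 203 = 1.02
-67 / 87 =-0.77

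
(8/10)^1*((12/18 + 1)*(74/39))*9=296/13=22.77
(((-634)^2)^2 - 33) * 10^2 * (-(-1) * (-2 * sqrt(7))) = -32313725180600 * sqrt(7) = -85494080761953.32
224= 224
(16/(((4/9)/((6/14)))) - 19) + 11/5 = -48/35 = -1.37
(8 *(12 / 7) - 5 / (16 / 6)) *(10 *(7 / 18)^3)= 54145 / 7776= 6.96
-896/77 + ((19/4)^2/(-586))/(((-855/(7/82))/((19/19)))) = -4428470857/380571840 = -11.64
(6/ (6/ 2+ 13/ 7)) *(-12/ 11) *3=-4.04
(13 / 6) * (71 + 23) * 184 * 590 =22110053.33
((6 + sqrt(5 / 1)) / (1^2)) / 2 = sqrt(5) / 2 + 3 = 4.12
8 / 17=0.47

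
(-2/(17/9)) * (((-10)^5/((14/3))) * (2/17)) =5400000/2023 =2669.30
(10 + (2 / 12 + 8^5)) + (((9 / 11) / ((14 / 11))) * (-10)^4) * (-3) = 566683 / 42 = 13492.45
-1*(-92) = 92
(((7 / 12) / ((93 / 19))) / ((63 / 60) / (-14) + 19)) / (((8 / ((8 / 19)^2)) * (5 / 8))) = 896 / 4012857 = 0.00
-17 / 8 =-2.12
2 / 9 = 0.22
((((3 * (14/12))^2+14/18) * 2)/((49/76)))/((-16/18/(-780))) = 248235/7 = 35462.14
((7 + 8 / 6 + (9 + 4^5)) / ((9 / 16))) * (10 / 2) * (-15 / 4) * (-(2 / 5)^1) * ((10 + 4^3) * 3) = 9247040 / 3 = 3082346.67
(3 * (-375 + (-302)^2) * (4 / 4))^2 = 74249165169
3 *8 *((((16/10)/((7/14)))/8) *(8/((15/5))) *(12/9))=512/15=34.13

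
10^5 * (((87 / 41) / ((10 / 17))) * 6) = 88740000 / 41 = 2164390.24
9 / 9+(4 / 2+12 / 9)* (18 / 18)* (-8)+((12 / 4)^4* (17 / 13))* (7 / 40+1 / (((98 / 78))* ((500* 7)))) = -95057507 / 13377000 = -7.11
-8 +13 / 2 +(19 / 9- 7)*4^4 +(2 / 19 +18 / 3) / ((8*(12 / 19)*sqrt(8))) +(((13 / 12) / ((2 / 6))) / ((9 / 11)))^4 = -1003.67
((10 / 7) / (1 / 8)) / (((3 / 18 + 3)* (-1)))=-480 / 133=-3.61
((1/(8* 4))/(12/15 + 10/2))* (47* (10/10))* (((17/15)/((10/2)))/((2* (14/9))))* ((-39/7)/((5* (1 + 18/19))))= -1776177/168246400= -0.01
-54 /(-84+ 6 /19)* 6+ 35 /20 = 5959 /1060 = 5.62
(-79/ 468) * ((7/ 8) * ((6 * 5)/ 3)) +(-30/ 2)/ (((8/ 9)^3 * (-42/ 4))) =116785/ 209664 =0.56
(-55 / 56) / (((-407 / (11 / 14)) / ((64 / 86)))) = 110 / 77959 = 0.00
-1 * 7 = -7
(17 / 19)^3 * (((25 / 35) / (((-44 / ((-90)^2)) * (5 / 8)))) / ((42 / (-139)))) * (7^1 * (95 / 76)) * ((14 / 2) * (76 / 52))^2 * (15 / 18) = 26889463125 / 70642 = 380644.14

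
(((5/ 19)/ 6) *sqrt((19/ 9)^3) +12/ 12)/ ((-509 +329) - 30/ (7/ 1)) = -7/ 1290 - 7 *sqrt(19)/ 41796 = -0.01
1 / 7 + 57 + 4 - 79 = -125 / 7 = -17.86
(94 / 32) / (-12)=-47 / 192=-0.24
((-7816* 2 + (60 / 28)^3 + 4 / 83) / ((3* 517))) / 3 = -148248637 / 44155419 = -3.36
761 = 761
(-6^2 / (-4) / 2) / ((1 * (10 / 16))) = 36 / 5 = 7.20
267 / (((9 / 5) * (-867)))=-0.17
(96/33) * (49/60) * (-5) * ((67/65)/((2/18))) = -78792/715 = -110.20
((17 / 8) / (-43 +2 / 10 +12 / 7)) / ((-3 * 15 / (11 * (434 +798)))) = 100793 / 6471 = 15.58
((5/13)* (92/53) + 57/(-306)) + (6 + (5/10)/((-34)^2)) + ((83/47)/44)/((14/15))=28211341283/4323713394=6.52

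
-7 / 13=-0.54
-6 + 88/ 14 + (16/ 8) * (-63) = -880/ 7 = -125.71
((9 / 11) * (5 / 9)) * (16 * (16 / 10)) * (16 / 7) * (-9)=-239.38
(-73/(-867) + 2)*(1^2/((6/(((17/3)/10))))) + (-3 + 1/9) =-2.69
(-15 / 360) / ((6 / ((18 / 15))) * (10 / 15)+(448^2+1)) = -0.00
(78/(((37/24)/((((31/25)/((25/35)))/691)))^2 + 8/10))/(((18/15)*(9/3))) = 2938353600/51068193571181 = 0.00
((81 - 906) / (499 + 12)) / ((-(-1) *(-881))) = 0.00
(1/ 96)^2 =1/ 9216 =0.00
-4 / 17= -0.24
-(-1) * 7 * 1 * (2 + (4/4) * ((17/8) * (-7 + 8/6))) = -1687/24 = -70.29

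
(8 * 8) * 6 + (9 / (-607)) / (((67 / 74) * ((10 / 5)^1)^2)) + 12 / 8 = 15677733 / 40669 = 385.50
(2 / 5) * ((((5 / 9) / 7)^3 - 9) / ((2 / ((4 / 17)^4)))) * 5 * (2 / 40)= -144019072 / 104420877435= -0.00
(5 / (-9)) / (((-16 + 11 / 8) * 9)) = 40 / 9477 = 0.00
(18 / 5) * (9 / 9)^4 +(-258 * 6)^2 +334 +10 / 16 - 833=95832369 / 40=2395809.22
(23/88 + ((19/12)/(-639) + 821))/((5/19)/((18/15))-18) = -2632318691/56991132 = -46.19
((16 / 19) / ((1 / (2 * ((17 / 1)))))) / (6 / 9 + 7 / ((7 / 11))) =1632 / 665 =2.45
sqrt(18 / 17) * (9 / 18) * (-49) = -147 * sqrt(34) / 34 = -25.21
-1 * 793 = -793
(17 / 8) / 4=17 / 32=0.53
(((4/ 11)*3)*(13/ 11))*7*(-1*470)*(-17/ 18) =1454180/ 363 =4006.01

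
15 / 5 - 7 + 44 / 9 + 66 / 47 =970 / 423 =2.29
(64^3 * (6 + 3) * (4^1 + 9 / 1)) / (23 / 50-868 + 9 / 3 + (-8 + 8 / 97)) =-49584537600 / 1410473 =-35154.55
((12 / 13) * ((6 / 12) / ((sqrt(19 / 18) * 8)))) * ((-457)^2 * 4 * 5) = 9398205 * sqrt(38) / 247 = 234552.33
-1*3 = -3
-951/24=-317/8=-39.62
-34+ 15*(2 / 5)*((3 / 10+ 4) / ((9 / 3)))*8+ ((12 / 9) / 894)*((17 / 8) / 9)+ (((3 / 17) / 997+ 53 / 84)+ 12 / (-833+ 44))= 133374254452013 / 3765903225210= 35.42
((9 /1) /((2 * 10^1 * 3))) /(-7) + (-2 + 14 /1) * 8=13437 /140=95.98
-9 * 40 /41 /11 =-360 /451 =-0.80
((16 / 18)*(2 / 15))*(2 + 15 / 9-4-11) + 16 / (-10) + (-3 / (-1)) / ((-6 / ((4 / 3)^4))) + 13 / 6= -1909 / 810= -2.36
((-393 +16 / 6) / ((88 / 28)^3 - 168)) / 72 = 401653 / 10146816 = 0.04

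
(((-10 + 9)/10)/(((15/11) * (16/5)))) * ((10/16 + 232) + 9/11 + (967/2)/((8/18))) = -29069/960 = -30.28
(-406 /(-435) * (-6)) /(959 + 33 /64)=-1792 /307045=-0.01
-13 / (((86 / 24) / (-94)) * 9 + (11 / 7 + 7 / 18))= -8.04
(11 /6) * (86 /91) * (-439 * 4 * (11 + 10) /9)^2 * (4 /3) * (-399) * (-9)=5431500654272 /39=139269247545.44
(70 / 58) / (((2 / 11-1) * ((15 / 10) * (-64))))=385 / 25056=0.02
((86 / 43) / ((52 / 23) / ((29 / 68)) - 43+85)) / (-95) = -667 / 1498625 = -0.00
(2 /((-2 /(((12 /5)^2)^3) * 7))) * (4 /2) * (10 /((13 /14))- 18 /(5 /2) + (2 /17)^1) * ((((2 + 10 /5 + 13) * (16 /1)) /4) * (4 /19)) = -55610966016 /19296875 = -2881.86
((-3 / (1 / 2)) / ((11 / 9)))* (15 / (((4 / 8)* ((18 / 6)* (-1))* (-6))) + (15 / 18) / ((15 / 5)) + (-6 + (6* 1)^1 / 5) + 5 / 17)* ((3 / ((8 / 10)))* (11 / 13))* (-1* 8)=-70542 / 221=-319.19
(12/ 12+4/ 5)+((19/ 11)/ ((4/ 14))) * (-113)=-74947/ 110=-681.34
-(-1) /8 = 1 /8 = 0.12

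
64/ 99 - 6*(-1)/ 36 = 161/ 198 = 0.81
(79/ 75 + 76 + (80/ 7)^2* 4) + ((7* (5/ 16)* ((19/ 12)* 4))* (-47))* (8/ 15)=5561551/ 22050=252.22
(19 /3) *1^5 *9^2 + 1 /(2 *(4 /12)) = 1029 /2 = 514.50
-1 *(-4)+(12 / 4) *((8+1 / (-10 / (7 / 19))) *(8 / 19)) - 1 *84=-126244 / 1805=-69.94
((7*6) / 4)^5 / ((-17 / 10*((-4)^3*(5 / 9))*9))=234.61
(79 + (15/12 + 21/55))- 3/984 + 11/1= 1652983/18040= 91.63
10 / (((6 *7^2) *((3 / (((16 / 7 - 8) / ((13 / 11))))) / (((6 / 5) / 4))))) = -0.02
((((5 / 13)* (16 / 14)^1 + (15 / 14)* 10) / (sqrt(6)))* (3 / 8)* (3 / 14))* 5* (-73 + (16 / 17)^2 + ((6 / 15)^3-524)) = -1873311231* sqrt(6) / 4207840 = -1090.50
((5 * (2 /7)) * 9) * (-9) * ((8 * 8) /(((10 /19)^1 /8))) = -112566.86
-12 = -12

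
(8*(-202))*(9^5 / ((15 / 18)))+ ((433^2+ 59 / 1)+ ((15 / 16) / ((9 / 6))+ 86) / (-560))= -73164974691 / 640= -114320272.95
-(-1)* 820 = 820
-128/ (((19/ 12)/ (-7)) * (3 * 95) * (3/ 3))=3584/ 1805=1.99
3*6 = 18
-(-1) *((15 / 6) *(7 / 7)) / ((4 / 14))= 35 / 4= 8.75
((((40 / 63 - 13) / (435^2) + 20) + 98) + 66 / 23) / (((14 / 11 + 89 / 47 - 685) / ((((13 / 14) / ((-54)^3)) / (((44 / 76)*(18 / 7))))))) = 29594777784619 / 42145994374773609600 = 0.00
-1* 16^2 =-256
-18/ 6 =-3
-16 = -16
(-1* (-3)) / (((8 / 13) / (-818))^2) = 84811467 / 16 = 5300716.69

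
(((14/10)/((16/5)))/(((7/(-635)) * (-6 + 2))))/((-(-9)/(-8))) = -635/72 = -8.82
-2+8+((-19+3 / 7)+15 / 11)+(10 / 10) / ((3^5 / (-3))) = -69980 / 6237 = -11.22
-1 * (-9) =9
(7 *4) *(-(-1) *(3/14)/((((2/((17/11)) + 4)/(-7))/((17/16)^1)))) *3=-2023/80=-25.29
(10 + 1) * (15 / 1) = 165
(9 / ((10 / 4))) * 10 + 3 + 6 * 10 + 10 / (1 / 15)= 249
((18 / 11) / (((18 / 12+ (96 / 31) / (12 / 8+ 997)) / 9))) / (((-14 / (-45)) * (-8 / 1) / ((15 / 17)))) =-3.47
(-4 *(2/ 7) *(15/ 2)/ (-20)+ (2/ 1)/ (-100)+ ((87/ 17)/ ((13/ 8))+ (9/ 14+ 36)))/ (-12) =-388691/ 116025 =-3.35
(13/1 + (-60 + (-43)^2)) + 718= 2520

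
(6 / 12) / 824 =0.00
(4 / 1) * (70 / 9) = 280 / 9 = 31.11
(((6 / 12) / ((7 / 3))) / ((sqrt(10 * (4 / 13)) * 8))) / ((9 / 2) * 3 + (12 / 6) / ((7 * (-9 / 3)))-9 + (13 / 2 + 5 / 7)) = 9 * sqrt(130) / 78080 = 0.00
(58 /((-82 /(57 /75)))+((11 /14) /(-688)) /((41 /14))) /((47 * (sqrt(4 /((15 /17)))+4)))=-1138089 /285041840+379363 * sqrt(255) /2850418400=-0.00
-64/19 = -3.37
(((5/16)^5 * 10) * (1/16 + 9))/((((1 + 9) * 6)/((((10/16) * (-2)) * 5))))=-11328125/402653184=-0.03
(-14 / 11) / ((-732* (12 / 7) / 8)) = 0.01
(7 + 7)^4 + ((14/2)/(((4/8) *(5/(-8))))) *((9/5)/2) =959896/25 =38395.84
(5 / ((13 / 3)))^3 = 3375 / 2197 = 1.54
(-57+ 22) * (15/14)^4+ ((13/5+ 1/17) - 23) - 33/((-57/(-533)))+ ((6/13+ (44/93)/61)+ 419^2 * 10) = 1147303030919564153/653646236880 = 1755235.43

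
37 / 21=1.76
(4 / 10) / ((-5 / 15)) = -6 / 5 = -1.20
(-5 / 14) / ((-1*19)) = 5 / 266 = 0.02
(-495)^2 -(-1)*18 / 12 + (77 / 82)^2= 1647564115 / 6724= 245027.38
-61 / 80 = -0.76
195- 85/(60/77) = 1031/12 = 85.92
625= 625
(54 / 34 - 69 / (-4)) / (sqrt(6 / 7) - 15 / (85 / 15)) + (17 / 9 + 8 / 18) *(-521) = -1226.61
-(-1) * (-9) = -9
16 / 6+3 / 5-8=-71 / 15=-4.73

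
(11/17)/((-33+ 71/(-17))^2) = 187/399424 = 0.00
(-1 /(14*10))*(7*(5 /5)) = -1 /20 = -0.05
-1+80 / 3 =77 / 3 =25.67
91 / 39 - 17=-44 / 3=-14.67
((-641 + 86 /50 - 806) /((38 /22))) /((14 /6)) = -358.60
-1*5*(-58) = 290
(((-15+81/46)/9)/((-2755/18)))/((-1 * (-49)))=3/15295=0.00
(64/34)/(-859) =-32/14603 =-0.00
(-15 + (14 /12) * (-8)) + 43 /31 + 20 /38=-39616 /1767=-22.42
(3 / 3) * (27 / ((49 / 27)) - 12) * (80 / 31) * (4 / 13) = 45120 / 19747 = 2.28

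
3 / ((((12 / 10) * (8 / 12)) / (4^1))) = 15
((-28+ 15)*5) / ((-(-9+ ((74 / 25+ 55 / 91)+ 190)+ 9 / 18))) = 0.35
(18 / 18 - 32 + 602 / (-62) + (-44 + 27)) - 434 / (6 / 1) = -12094 / 93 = -130.04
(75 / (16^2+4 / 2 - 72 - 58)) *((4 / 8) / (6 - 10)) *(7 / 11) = -525 / 11264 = -0.05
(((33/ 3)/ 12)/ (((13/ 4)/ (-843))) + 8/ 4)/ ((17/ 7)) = -21455/ 221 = -97.08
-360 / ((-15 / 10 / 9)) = 2160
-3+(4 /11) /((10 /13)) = -139 /55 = -2.53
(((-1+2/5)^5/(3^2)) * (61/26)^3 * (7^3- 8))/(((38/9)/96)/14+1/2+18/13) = -310420123524/15677179375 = -19.80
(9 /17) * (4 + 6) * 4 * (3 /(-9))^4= 40 /153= 0.26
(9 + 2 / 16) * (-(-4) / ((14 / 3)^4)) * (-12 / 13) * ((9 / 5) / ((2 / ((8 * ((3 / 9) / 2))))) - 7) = 514431 / 1248520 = 0.41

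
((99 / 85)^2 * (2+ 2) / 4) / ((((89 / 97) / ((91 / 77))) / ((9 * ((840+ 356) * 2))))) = 24187805928 / 643025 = 37615.65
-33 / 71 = -0.46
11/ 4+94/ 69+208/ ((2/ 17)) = 489103/ 276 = 1772.11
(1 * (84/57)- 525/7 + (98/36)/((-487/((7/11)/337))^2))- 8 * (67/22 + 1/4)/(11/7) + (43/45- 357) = -2487553489052887451/5573130401172510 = -446.35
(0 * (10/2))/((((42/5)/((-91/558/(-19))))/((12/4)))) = 0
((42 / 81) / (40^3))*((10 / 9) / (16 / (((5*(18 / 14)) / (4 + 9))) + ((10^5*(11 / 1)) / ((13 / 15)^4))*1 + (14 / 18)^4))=5398029 / 1169189821251628160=0.00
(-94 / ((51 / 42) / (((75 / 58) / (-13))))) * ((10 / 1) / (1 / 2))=987000 / 6409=154.00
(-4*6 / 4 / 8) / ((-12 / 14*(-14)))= -0.06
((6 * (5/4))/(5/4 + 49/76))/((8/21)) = 10.39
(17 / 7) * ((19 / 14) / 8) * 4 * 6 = 969 / 98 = 9.89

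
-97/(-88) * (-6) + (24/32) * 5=-63/22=-2.86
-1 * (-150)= 150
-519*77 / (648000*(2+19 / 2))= -13321 / 2484000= -0.01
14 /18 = 7 /9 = 0.78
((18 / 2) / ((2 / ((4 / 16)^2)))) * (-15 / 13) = -135 / 416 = -0.32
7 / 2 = 3.50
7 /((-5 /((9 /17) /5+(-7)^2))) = -29218 /425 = -68.75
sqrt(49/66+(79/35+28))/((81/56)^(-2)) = 2187*sqrt(165416790)/2414720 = 11.65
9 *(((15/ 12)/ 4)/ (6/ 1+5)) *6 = 135/ 88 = 1.53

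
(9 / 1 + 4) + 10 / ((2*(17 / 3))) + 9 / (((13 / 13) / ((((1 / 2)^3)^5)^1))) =13.88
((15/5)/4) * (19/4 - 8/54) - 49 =-6559/144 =-45.55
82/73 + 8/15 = 1814/1095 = 1.66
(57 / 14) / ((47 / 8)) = 228 / 329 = 0.69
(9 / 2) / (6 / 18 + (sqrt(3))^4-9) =27 / 2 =13.50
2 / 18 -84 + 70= -125 / 9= -13.89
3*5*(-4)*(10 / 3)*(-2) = 400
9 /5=1.80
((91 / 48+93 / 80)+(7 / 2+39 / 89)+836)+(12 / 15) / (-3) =1800071 / 2136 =842.73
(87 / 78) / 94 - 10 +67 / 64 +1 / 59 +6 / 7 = -130284363 / 16149952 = -8.07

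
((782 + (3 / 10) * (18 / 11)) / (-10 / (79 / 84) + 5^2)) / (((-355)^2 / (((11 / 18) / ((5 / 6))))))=3399923 / 10727878125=0.00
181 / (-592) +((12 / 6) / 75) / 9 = -120991 / 399600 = -0.30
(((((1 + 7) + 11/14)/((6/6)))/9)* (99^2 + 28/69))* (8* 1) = 110912708/1449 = 76544.31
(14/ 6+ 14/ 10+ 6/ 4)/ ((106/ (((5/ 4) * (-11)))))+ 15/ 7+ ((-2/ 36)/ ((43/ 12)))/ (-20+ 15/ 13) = 13086301/ 8933680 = 1.46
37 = 37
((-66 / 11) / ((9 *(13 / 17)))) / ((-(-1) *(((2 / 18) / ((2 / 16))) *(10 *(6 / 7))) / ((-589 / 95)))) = 3689 / 5200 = 0.71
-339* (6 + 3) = -3051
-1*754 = -754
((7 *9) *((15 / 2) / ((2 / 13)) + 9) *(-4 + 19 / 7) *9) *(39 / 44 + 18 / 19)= -23468697 / 304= -77199.66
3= 3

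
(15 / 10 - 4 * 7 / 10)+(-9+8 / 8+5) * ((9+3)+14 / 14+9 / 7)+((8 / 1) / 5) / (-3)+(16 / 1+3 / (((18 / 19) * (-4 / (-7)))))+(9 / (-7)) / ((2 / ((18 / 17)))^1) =-68057 / 2856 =-23.83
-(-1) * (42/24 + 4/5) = 51/20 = 2.55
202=202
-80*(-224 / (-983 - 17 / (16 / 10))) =-143360 / 7949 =-18.03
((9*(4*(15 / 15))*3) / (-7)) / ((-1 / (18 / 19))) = 1944 / 133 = 14.62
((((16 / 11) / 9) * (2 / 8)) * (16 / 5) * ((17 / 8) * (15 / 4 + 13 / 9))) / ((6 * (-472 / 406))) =-58667 / 286740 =-0.20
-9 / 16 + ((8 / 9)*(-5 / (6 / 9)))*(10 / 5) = -667 / 48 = -13.90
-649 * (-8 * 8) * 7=290752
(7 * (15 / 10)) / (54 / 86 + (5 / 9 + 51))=1161 / 5770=0.20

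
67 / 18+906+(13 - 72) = 15313 / 18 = 850.72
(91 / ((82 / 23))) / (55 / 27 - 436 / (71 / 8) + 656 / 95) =-381166695 / 600091826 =-0.64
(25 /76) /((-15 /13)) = -65 /228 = -0.29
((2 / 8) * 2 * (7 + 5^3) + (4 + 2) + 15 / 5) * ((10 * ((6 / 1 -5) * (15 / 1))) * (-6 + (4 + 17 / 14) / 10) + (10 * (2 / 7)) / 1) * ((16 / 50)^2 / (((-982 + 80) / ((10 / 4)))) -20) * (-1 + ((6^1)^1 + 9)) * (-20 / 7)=-155123651280 / 3157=-49136411.56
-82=-82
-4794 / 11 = -435.82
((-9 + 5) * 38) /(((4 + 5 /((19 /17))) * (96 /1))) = -361 /1932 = -0.19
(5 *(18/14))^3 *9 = 820125/343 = 2391.03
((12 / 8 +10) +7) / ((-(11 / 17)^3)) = -181781 / 2662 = -68.29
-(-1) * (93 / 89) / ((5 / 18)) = 1674 / 445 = 3.76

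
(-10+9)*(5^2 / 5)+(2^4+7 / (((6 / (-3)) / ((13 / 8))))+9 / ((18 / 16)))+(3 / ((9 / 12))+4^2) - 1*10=373 / 16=23.31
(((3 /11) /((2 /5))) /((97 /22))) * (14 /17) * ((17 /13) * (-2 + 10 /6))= -0.06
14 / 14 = 1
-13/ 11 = -1.18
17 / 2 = 8.50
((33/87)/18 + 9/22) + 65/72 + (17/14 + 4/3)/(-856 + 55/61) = 3717792583/2795412312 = 1.33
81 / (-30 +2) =-81 / 28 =-2.89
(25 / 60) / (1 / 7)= 35 / 12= 2.92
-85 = -85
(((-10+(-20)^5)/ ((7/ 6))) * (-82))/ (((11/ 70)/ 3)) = 4293831600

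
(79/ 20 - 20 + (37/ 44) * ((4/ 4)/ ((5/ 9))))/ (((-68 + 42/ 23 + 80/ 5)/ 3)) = 110331/ 126940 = 0.87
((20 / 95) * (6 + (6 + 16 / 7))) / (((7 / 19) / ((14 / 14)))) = 400 / 49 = 8.16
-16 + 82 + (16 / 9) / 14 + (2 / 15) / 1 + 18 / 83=1738046 / 26145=66.48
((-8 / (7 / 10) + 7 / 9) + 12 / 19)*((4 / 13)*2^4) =-767552 / 15561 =-49.33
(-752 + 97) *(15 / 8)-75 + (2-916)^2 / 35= 6318293 / 280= 22565.33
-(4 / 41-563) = 23079 / 41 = 562.90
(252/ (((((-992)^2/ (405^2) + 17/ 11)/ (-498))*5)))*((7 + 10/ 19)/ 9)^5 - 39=-1399.52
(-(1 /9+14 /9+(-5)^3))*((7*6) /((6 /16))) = 41440 /3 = 13813.33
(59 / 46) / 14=59 / 644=0.09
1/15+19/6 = 97/30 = 3.23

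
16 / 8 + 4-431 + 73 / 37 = -15652 / 37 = -423.03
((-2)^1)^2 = 4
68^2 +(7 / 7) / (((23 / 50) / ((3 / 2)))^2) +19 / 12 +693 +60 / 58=981256583 / 184092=5330.25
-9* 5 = -45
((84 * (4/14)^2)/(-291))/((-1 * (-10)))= -8/3395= -0.00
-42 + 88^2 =7702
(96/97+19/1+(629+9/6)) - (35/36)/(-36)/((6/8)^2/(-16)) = 91887515/141426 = 649.72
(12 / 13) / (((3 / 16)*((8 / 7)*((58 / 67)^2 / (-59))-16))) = -7415828 / 24123307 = -0.31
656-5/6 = 3931/6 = 655.17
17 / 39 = 0.44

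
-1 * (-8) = 8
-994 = -994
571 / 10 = 57.10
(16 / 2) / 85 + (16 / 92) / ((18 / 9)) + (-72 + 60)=-23106 / 1955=-11.82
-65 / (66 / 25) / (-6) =1625 / 396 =4.10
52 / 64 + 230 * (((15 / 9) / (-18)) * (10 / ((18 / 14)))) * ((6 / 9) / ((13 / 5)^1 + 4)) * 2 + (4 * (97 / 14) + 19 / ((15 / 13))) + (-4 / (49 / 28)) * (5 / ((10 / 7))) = 47572831 / 13471920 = 3.53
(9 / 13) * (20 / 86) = 90 / 559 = 0.16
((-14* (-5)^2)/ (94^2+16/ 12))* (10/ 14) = -375/ 13256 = -0.03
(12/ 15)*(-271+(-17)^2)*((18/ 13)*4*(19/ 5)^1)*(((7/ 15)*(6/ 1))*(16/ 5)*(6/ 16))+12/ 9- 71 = 23122867/ 24375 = 948.63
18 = 18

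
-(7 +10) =-17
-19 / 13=-1.46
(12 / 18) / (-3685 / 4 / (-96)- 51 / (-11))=2816 / 60119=0.05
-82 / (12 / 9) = -123 / 2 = -61.50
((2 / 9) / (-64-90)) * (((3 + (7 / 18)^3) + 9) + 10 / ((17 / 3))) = -1370519 / 68706792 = -0.02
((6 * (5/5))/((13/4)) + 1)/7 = 37/91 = 0.41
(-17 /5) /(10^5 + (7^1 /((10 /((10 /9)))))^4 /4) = -446148 /13122012005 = -0.00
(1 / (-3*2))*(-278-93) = 371 / 6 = 61.83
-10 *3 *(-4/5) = 24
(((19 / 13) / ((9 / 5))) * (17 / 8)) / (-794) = -1615 / 743184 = -0.00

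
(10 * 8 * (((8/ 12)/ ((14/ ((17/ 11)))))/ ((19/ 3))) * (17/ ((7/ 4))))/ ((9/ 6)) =184960/ 30723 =6.02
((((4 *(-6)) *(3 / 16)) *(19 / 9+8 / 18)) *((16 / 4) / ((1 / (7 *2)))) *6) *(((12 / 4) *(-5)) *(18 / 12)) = 86940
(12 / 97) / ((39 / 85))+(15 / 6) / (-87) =52855 / 219414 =0.24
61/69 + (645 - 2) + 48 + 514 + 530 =119776/69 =1735.88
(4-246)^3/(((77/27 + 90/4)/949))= -726283320048/1369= -530521051.90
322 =322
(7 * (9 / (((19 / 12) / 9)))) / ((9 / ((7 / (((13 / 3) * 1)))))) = 15876 / 247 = 64.28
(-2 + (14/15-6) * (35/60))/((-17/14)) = 3122/765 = 4.08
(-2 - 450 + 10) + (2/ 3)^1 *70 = -1186/ 3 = -395.33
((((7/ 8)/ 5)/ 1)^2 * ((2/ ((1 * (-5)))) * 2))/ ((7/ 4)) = -7/ 500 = -0.01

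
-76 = -76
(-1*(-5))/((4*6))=0.21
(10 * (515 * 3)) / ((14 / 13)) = 100425 / 7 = 14346.43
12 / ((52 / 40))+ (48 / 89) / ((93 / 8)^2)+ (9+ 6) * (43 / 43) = 80838217 / 3335631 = 24.23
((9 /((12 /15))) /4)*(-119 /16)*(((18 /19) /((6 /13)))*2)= -208845 /2432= -85.87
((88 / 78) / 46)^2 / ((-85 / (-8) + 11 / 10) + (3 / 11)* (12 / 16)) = 212960 / 4223392641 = 0.00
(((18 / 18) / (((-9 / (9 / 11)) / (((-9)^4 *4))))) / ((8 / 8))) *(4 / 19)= -104976 / 209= -502.28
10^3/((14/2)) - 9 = 937/7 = 133.86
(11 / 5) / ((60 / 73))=803 / 300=2.68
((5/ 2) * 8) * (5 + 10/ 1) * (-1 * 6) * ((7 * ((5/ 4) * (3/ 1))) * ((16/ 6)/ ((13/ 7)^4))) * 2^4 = -4840416000/ 28561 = -169476.42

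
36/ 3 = 12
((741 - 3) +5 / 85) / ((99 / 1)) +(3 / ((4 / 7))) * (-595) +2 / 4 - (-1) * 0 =-20975531 / 6732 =-3115.79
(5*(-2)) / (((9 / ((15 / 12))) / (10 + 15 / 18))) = -1625 / 108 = -15.05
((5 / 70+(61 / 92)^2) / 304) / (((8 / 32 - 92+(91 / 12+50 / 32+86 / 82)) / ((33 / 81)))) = -413813 / 49275791376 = -0.00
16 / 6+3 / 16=137 / 48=2.85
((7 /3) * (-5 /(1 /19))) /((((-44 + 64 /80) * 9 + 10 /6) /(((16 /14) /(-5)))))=-0.13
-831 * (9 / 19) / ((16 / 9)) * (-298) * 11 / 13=110322729 / 1976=55831.34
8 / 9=0.89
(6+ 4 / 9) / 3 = 58 / 27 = 2.15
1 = 1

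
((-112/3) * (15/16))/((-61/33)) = 1155/61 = 18.93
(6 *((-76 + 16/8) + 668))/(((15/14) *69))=5544/115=48.21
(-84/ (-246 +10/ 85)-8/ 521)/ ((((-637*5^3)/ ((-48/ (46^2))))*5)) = 2131644/ 114664540615625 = 0.00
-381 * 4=-1524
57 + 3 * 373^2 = 417444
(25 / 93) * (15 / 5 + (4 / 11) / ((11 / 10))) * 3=325 / 121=2.69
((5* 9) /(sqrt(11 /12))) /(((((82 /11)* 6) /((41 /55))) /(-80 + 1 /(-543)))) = -43441* sqrt(33) /3982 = -62.67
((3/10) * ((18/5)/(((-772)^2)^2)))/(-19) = -27/168718540921600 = -0.00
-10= -10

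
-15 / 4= -3.75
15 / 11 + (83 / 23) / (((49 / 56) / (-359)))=-2619721 / 1771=-1479.23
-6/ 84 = -1/ 14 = -0.07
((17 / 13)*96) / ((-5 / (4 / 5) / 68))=-443904 / 325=-1365.86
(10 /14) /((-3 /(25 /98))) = -125 /2058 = -0.06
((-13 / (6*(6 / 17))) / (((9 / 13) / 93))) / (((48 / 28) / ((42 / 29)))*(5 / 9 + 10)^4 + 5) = -0.06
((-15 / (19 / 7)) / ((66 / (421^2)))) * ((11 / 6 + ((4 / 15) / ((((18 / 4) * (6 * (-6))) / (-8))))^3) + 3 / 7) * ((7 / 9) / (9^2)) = -70468309729928453 / 218621381942700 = -322.33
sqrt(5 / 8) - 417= -417+sqrt(10) / 4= -416.21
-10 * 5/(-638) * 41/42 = 1025/13398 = 0.08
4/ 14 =2/ 7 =0.29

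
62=62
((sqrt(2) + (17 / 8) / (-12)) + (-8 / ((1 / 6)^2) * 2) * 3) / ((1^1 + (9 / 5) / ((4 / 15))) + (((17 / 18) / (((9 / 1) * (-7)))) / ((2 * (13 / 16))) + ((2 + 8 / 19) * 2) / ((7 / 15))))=-95.31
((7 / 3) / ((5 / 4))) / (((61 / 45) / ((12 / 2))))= 504 / 61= 8.26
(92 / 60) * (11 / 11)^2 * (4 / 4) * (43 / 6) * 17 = 16813 / 90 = 186.81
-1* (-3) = 3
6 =6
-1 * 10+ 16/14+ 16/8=-48/7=-6.86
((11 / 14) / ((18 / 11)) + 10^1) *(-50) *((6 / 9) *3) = -66025 / 63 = -1048.02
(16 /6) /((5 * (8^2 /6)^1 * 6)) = 1 /120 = 0.01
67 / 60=1.12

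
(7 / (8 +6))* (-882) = -441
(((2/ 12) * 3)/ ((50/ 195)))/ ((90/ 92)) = 1.99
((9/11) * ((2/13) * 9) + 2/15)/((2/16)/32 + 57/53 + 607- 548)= 5264384/249787395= 0.02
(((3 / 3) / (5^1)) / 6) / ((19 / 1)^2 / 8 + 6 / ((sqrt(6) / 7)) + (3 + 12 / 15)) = 7828 / 10078347-1120 * sqrt(6) / 10078347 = 0.00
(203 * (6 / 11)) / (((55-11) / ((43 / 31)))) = 26187 / 7502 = 3.49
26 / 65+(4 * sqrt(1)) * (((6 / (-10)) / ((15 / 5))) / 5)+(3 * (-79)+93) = -3594 / 25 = -143.76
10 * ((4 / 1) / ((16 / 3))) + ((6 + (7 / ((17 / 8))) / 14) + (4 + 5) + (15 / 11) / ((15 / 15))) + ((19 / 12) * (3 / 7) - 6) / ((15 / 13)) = 1530511 / 78540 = 19.49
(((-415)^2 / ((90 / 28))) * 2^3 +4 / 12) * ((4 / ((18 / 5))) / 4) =119069.23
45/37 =1.22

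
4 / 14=2 / 7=0.29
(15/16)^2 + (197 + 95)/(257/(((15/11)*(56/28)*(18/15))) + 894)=10568547/8962816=1.18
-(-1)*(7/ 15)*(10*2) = 28/ 3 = 9.33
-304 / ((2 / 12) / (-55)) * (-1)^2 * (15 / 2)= 752400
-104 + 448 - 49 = 295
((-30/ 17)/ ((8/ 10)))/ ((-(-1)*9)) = -25/ 102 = -0.25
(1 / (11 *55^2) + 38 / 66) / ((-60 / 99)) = -28739 / 30250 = -0.95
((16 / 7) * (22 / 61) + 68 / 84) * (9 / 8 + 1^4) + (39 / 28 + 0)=49855 / 10248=4.86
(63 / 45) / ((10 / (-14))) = -49 / 25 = -1.96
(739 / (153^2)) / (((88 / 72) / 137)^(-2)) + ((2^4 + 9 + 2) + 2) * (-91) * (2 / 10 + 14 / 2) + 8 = -3379621109620669 / 177942226005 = -18992.80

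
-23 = -23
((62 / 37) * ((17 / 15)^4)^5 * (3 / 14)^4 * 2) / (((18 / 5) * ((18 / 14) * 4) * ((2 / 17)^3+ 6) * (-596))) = -618994635926645237879331037103 / 474638671931234528012695312500000000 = -0.00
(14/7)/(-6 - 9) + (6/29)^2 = -1142/12615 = -0.09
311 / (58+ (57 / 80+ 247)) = 24880 / 24457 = 1.02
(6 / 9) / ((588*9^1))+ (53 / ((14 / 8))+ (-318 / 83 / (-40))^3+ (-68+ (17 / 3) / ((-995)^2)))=-27114760128163081009 / 718971236011224000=-37.71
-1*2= -2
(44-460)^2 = 173056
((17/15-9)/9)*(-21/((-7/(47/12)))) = -2773/270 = -10.27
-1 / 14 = -0.07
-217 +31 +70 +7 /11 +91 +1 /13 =-3473 /143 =-24.29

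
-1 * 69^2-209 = -4970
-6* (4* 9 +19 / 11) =-2490 / 11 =-226.36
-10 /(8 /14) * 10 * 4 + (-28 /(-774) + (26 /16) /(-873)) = -23356455 /33368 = -699.97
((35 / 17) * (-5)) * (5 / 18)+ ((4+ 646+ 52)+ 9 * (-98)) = -182.86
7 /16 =0.44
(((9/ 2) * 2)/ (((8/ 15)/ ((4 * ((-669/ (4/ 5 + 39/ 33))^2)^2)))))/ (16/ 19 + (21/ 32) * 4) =18806266660396182412500/ 74390350847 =252805188391.64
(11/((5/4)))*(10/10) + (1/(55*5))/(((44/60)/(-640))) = 3404/605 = 5.63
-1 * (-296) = 296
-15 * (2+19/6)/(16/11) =-1705/32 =-53.28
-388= -388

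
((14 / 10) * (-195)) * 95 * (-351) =9103185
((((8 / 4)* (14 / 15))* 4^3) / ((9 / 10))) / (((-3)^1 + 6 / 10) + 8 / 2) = 2240 / 27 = 82.96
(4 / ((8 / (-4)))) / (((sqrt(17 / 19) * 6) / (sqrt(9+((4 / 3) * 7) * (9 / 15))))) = -sqrt(117895) / 255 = -1.35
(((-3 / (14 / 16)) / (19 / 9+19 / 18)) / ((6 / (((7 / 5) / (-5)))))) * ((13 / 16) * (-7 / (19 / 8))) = -1092 / 9025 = -0.12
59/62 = 0.95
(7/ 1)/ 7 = 1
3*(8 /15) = 8 /5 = 1.60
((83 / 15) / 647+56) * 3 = 543563 / 3235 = 168.03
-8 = -8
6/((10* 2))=0.30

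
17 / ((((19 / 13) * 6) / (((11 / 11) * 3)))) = 221 / 38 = 5.82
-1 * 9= -9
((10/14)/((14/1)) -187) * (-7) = 18321/14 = 1308.64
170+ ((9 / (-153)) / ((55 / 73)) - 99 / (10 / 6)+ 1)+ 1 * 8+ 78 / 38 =2159772 / 17765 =121.57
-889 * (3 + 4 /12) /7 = -1270 /3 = -423.33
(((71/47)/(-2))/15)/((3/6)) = -71/705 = -0.10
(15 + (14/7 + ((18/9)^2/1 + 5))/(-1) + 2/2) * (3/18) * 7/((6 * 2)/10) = 175/36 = 4.86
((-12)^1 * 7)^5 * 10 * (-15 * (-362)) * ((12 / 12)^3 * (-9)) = 2043801762508800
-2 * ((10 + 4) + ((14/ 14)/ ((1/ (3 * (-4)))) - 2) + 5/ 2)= -5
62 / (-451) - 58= -26220 / 451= -58.14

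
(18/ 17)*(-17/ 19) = -18/ 19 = -0.95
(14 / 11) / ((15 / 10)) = 28 / 33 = 0.85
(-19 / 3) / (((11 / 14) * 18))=-133 / 297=-0.45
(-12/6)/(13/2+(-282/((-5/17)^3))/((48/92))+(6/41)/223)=-2285750/24286451077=-0.00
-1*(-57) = 57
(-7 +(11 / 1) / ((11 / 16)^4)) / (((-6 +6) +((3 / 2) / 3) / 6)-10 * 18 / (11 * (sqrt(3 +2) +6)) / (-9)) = 161910720 * sqrt(5) / 11256751 +1201512468 / 11256751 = 138.90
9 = 9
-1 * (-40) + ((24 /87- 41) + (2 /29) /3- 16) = -1453 /87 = -16.70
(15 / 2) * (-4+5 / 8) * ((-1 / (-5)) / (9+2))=-81 / 176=-0.46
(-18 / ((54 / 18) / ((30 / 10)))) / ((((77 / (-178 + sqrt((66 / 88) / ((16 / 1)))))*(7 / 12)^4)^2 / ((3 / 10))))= -367836125709312 / 170897525645 + 516623007744*sqrt(3) / 170897525645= -2147.14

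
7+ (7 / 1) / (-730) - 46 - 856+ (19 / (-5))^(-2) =-894.94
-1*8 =-8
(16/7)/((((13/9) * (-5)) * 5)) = -144/2275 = -0.06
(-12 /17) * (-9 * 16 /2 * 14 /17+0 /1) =12096 /289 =41.85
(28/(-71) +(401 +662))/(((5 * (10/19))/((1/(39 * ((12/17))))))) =4873747/332280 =14.67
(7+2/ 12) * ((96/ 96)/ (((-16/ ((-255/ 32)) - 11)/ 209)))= -763895/ 4586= -166.57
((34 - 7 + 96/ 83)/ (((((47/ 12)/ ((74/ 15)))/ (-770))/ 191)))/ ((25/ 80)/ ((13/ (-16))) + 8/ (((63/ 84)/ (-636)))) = 88171171088/ 114685499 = 768.81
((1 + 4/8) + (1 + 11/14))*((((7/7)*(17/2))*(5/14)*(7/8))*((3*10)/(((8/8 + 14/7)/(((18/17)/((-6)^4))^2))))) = 575/9870336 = 0.00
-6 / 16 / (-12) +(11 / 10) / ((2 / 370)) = 6513 / 32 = 203.53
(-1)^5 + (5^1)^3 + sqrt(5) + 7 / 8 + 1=sqrt(5) + 1007 / 8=128.11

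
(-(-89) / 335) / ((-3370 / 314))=-13973 / 564475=-0.02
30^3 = 27000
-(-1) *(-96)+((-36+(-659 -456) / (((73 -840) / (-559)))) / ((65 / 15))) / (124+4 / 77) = -238299601 / 2442128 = -97.58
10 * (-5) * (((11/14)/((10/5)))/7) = -2.81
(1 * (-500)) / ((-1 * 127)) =500 / 127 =3.94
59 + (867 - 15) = 911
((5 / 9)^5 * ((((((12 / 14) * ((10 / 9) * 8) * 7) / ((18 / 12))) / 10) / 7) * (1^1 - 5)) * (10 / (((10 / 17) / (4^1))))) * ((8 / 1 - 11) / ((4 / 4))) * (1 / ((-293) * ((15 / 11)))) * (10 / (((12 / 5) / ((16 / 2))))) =-5984000000 / 3269956473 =-1.83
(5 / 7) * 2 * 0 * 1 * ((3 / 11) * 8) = 0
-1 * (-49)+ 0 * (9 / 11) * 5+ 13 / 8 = 405 / 8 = 50.62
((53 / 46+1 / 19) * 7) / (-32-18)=-7371 / 43700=-0.17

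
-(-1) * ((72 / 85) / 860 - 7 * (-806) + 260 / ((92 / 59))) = 2441558689 / 420325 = 5808.74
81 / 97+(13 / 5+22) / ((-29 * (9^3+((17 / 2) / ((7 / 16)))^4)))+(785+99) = 4279312894609394 / 4836283232425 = 884.84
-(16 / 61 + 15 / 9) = -353 / 183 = -1.93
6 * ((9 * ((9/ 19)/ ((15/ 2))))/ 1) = 324/ 95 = 3.41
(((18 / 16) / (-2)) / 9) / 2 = -1 / 32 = -0.03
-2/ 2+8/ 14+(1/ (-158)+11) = 11685/ 1106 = 10.57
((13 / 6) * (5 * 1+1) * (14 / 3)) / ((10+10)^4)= 91 / 240000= 0.00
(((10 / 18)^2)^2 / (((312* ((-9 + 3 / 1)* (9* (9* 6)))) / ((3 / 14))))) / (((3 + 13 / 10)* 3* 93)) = -3125 / 167094284718816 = -0.00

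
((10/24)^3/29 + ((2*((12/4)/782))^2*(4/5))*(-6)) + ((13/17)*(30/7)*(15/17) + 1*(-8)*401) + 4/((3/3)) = -858347914849049/268141043520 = -3201.11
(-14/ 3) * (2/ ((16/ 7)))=-49/ 12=-4.08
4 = 4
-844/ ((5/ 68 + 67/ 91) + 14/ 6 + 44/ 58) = -454372464/ 2100529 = -216.31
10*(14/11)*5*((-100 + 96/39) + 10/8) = -876225/143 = -6127.45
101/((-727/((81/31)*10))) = -81810/22537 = -3.63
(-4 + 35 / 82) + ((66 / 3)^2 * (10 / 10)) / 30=12.56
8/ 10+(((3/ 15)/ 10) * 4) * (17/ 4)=57/ 50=1.14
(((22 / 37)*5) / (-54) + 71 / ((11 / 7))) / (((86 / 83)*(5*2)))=20579767 / 4725270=4.36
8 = 8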